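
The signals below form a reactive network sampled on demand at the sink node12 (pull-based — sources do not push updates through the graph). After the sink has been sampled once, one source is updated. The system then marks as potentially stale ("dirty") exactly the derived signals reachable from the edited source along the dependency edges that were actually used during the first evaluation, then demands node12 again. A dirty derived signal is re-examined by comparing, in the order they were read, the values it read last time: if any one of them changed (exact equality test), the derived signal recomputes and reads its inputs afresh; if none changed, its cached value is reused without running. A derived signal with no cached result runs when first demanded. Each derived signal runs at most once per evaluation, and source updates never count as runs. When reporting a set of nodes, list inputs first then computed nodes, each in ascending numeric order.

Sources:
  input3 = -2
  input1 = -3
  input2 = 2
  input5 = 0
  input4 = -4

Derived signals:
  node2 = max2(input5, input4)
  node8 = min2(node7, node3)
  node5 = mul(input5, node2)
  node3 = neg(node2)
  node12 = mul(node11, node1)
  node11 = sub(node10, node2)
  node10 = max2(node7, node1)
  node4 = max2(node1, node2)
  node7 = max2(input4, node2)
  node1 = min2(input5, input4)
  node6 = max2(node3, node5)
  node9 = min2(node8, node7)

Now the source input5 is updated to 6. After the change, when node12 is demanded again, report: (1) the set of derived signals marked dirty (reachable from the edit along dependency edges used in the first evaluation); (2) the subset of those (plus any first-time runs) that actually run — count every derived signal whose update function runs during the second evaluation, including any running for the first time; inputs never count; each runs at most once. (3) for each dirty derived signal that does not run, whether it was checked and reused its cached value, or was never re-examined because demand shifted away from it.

Initial pass — values computed on the first demand:
  node1 = min2(0, -4) = -4
  node2 = max2(0, -4) = 0
  node7 = max2(-4, 0) = 0
  node10 = max2(0, -4) = 0
  node11 = sub(0, 0) = 0
  node12 = mul(0, -4) = 0

Second demand — change propagation:
  node1: re-runs because input5 0->6; new result -4 (unchanged).
  node2: re-runs because input5 0->6; new result 6.
  node7: re-runs because node2 0->6; new result 6.
  node10: re-runs because node7 0->6; new result 6.
  node11: re-runs because node10 0->6; node2 0->6; new result 0 (unchanged).
  node12: re-examined; everything it read last time is the same (node11 unchanged, node1 unchanged) — cache 0 kept, no run.

The important point: at node12 every value read last time is unchanged, so the dirty flag clears without a run.

Dirty set: node1, node2, node7, node10, node11, node12.
Run set: node1, node2, node7, node10, node11 (5 run).
Re-examined without running (cache reused): node12.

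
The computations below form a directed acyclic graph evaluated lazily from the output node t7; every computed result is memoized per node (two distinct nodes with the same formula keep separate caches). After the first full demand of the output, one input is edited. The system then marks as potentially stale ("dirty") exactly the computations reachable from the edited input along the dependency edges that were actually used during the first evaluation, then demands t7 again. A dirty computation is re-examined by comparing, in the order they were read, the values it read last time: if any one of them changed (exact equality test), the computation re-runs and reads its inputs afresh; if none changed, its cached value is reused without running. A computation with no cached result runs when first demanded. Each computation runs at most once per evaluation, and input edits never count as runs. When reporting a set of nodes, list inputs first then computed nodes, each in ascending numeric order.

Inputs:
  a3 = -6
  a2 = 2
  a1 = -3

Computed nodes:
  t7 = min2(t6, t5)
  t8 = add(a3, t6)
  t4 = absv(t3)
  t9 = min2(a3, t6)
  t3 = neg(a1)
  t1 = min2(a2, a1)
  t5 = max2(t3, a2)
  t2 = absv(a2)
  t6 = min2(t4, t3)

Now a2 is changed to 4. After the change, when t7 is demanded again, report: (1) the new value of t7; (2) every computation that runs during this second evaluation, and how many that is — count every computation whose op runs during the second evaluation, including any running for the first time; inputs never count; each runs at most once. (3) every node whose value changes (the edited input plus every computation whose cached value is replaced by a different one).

Demanding t7 again yields 3.
2 computations run: t5, t7.
The nodes whose values change: a2, t5.

First demand of the output computes:
  t3 = neg(-3) = 3
  t4 = absv(3) = 3
  t5 = max2(3, 2) = 3
  t6 = min2(3, 3) = 3
  t7 = min2(3, 3) = 3

After the edit, cleaning proceeds:
  t5: a read changed (a2 2->4) — executes, giving 4.
  t7: a read changed (t5 3->4) — executes, giving 3 — identical to its old value.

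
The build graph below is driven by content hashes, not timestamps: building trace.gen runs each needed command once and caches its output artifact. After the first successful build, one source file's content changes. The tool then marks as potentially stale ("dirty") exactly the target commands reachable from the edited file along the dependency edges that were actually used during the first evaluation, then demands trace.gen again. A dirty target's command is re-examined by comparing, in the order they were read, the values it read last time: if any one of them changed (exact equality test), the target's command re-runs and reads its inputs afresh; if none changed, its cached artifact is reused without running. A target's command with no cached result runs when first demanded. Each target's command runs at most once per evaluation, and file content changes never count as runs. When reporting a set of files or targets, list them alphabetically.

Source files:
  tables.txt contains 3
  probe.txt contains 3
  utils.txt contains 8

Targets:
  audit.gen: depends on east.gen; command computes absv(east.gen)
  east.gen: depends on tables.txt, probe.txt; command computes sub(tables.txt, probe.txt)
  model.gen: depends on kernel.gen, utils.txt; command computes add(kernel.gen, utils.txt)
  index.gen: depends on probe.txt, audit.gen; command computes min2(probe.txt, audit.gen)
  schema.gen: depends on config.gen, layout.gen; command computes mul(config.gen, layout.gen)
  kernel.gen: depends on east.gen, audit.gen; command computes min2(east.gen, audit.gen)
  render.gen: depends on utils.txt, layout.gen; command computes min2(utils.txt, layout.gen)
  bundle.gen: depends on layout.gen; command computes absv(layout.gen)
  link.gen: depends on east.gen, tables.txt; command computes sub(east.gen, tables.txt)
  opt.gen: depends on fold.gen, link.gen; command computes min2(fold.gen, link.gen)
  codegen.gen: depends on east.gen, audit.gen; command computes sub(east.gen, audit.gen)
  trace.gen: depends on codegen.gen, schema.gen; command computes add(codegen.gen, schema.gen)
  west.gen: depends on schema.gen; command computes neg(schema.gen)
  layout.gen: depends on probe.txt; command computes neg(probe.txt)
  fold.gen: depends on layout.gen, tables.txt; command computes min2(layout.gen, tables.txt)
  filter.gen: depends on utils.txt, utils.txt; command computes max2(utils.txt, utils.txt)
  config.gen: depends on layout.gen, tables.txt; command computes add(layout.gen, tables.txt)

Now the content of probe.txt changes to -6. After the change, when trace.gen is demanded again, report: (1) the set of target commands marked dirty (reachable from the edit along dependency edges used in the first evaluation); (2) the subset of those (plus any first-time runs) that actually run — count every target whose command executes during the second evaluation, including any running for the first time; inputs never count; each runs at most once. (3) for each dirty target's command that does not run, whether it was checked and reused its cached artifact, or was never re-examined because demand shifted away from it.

Dirty set: audit.gen, codegen.gen, config.gen, east.gen, layout.gen, schema.gen, trace.gen.
Run set: audit.gen, codegen.gen, config.gen, east.gen, layout.gen, schema.gen, trace.gen (7 run).
All dirty target commands ended up running.

Initial pass — values computed on the first demand:
  east.gen = sub(3, 3) = 0
  audit.gen = absv(0) = 0
  codegen.gen = sub(0, 0) = 0
  layout.gen = neg(3) = -3
  config.gen = add(-3, 3) = 0
  schema.gen = mul(0, -3) = 0
  trace.gen = add(0, 0) = 0

Second demand — change propagation:
  east.gen: re-runs because probe.txt 3->-6; new result 9.
  audit.gen: re-runs because east.gen 0->9; new result 9.
  codegen.gen: re-runs because east.gen 0->9; audit.gen 0->9; new result 0 (unchanged).
  layout.gen: re-runs because probe.txt 3->-6; new result 6.
  config.gen: re-runs because layout.gen -3->6; new result 9.
  schema.gen: re-runs because config.gen 0->9; layout.gen -3->6; new result 54.
  trace.gen: re-runs because schema.gen 0->54; new result 54.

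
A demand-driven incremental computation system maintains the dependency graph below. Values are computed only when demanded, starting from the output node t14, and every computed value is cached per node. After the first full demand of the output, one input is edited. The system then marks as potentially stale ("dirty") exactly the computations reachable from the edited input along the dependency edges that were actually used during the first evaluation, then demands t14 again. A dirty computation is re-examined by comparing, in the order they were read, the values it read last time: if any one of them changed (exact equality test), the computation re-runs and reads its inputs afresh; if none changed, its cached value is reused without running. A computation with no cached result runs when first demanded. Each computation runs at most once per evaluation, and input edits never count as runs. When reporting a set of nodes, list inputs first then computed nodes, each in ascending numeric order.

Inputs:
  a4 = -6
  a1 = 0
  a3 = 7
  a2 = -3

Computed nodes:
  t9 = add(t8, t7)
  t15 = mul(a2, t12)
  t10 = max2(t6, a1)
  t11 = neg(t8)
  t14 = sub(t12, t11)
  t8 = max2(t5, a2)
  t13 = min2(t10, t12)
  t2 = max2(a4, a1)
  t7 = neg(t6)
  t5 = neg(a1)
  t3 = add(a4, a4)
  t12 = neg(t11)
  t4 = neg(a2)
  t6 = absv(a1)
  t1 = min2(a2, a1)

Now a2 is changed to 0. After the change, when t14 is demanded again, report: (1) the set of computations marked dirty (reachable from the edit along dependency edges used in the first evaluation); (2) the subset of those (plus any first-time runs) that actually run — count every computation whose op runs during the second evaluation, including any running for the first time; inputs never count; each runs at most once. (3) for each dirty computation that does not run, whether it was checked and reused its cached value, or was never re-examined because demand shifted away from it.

First evaluation (everything demanded from the output):
  t5 = neg(0) = 0
  t8 = max2(0, -3) = 0
  t11 = neg(0) = 0
  t12 = neg(0) = 0
  t14 = sub(0, 0) = 0

Propagation after the edit:
  t8: runs — a2 -3->0; result 0 (same value as before).
  t11: checked — values it read are unchanged (t8 unchanged); reused cached 0 without running.
  t12: checked — values it read are unchanged (t11 unchanged); reused cached 0 without running.
  t14: checked — values it read are unchanged (t12 unchanged, t11 unchanged); reused cached 0 without running.

Key observation: the change is absorbed at t8 — it re-runs but produces the same value, and the output's value is unchanged.

Marked dirty: t8, t11, t12, t14.
Computations that run: t8 — 1 in total.
Checked but reused from cache: t11, t12, t14.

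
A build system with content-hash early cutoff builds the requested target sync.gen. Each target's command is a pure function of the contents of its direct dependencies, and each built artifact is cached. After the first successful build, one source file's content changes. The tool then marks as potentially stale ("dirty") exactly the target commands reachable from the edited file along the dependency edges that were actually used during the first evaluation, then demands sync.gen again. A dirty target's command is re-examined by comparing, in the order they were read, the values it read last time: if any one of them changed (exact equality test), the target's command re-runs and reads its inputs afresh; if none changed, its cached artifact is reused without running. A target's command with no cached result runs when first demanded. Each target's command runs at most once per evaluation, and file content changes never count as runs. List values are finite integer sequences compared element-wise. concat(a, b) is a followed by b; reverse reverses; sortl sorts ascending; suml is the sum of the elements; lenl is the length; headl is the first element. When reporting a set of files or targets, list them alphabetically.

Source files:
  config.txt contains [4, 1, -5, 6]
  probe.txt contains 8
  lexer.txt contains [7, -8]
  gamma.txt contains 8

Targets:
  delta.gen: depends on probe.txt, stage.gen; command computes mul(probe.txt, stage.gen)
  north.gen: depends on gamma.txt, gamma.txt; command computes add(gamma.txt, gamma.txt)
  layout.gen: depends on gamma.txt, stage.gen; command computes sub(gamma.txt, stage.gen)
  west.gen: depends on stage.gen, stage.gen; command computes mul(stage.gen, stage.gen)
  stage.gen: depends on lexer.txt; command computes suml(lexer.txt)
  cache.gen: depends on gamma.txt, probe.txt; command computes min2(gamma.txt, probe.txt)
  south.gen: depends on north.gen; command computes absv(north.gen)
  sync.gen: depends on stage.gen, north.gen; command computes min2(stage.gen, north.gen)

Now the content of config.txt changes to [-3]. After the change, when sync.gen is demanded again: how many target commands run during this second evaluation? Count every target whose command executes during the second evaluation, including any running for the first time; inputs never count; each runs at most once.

First evaluation (everything demanded from the output):
  north.gen = add(8, 8) = 16
  stage.gen = suml([7, -8]) = -1
  sync.gen = min2(-1, 16) = -1

Propagation after the edit:
  config.txt feeds no computation that the output demands — nothing is marked dirty and nothing runs.

Key observation: config.txt is never demanded by the output, so the edit triggers no recomputation at all.

Target commands that run: none — 0 in total.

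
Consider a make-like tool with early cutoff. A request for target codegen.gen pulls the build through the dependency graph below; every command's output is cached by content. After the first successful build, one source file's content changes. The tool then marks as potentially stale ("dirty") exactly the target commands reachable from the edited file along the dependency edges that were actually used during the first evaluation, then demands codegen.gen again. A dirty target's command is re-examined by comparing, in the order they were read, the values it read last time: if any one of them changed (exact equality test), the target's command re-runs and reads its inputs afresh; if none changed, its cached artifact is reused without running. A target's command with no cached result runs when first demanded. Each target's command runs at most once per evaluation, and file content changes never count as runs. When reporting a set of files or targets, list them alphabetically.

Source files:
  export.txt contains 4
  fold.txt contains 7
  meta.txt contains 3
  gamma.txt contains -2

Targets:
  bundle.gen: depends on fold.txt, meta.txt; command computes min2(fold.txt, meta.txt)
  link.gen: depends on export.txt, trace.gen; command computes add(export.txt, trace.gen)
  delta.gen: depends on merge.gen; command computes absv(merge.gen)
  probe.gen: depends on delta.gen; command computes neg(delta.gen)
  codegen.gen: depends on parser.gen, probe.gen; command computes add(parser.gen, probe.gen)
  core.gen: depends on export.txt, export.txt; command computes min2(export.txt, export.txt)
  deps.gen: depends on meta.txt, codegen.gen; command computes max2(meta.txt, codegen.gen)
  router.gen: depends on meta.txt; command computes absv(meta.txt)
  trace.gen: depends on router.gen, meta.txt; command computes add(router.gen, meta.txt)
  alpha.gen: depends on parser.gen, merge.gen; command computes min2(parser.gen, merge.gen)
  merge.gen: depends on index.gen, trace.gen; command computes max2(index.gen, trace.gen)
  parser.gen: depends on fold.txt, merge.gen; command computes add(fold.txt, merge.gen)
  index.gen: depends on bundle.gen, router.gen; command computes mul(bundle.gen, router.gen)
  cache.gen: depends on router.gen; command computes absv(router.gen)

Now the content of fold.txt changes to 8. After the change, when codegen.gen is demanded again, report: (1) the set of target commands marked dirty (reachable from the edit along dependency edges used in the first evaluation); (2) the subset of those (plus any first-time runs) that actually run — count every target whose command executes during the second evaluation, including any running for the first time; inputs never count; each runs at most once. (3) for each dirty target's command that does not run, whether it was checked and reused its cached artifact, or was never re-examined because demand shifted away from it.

First demand of the output computes:
  bundle.gen = min2(7, 3) = 3
  router.gen = absv(3) = 3
  index.gen = mul(3, 3) = 9
  trace.gen = add(3, 3) = 6
  merge.gen = max2(9, 6) = 9
  delta.gen = absv(9) = 9
  parser.gen = add(7, 9) = 16
  probe.gen = neg(9) = -9
  codegen.gen = add(16, -9) = 7

After the edit, cleaning proceeds:
  bundle.gen: a read changed (fold.txt 7->8) — executes, giving 3 — identical to its old value.
  index.gen: dirty, but its reads are unchanged (bundle.gen unchanged, router.gen unchanged); cached 9 stands.
  merge.gen: dirty, but its reads are unchanged (index.gen unchanged, trace.gen unchanged); cached 9 stands.
  delta.gen: dirty, but its reads are unchanged (merge.gen unchanged); cached 9 stands.
  parser.gen: a read changed (fold.txt 7->8) — executes, giving 17.
  probe.gen: dirty, but its reads are unchanged (delta.gen unchanged); cached -9 stands.
  codegen.gen: a read changed (parser.gen 16->17) — executes, giving 8.

Note where the cutoff bites: index.gen is checked, finds nothing changed, and keeps its cache.

The edit dirties: bundle.gen, codegen.gen, delta.gen, index.gen, merge.gen, parser.gen, probe.gen.
3 target commands run: bundle.gen, codegen.gen, parser.gen.
Cache hits after checking: delta.gen, index.gen, merge.gen, probe.gen.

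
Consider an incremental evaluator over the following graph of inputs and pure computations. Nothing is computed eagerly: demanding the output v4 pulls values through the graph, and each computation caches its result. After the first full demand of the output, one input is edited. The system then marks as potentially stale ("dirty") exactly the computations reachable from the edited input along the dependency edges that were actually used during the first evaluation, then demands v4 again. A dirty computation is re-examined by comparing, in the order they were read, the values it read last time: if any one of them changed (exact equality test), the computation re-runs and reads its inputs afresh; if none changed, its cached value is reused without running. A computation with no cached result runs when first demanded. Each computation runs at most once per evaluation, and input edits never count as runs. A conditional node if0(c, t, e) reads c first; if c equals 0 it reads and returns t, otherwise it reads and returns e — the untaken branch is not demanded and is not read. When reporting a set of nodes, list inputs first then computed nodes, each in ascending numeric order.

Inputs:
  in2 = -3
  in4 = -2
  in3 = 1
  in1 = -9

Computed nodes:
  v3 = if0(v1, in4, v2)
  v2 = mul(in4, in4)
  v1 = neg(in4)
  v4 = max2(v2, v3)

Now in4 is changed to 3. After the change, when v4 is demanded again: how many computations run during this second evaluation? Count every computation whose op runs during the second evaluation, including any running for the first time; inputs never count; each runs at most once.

Run set: v1, v2, v3, v4 (4 run).

Initial pass — values computed on the first demand:
  v1 = neg(-2) = 2
  v2 = mul(-2, -2) = 4
  v3 = if0(v1=2 -> else branch v2) = 4
  v4 = max2(4, 4) = 4

Second demand — change propagation:
  v1: re-runs because in4 -2->3; new result -3.
  v2: re-runs because in4 -2->3; in4 -2->3; new result 9.
  v3: re-runs because v1 2->-3; v2 4->9; new result 9.
  v4: re-runs because v2 4->9; v3 4->9; new result 9.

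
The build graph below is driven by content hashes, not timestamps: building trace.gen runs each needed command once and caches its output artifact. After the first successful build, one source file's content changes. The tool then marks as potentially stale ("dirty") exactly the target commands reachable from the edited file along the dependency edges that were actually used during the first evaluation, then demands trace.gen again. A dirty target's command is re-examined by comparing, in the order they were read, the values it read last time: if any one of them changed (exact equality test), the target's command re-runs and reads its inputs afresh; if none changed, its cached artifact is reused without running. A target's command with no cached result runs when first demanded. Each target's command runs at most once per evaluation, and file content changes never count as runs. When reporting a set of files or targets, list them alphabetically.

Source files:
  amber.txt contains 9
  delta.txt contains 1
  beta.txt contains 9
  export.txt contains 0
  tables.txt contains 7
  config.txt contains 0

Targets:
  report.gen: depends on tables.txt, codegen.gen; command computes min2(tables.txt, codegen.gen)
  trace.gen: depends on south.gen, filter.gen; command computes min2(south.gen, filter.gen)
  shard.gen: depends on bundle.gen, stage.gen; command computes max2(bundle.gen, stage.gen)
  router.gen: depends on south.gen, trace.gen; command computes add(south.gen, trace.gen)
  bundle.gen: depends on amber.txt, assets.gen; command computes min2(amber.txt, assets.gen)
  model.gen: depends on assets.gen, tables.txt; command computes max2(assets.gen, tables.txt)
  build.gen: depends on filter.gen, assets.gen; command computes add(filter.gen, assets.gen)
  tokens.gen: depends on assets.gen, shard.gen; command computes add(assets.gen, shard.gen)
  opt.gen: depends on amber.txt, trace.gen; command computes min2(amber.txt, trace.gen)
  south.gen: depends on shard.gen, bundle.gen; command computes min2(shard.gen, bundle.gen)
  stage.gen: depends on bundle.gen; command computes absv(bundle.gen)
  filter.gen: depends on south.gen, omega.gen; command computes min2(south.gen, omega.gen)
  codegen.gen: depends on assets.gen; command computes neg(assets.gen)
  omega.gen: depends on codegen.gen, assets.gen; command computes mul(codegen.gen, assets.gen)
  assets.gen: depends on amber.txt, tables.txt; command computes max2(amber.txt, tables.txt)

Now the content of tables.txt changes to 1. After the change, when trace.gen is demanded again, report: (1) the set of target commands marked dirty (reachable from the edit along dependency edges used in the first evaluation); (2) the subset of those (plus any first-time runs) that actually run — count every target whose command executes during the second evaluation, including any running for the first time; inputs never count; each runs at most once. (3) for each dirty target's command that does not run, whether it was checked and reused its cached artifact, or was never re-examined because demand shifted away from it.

Initial pass — values computed on the first demand:
  assets.gen = max2(9, 7) = 9
  bundle.gen = min2(9, 9) = 9
  codegen.gen = neg(9) = -9
  omega.gen = mul(-9, 9) = -81
  stage.gen = absv(9) = 9
  shard.gen = max2(9, 9) = 9
  south.gen = min2(9, 9) = 9
  filter.gen = min2(9, -81) = -81
  trace.gen = min2(9, -81) = -81

Second demand — change propagation:
  assets.gen: re-runs because tables.txt 7->1; new result 9 (unchanged).
  bundle.gen: re-examined; everything it read last time is the same (amber.txt unchanged, assets.gen unchanged) — cache 9 kept, no run.
  codegen.gen: re-examined; everything it read last time is the same (assets.gen unchanged) — cache -9 kept, no run.
  omega.gen: re-examined; everything it read last time is the same (codegen.gen unchanged, assets.gen unchanged) — cache -81 kept, no run.
  stage.gen: re-examined; everything it read last time is the same (bundle.gen unchanged) — cache 9 kept, no run.
  shard.gen: re-examined; everything it read last time is the same (bundle.gen unchanged, stage.gen unchanged) — cache 9 kept, no run.
  south.gen: re-examined; everything it read last time is the same (shard.gen unchanged, bundle.gen unchanged) — cache 9 kept, no run.
  filter.gen: re-examined; everything it read last time is the same (south.gen unchanged, omega.gen unchanged) — cache -81 kept, no run.
  trace.gen: re-examined; everything it read last time is the same (south.gen unchanged, filter.gen unchanged) — cache -81 kept, no run.

The important point: assets.gen recomputes to an identical value, and the output ends up unchanged.

Dirty set: assets.gen, bundle.gen, codegen.gen, filter.gen, omega.gen, shard.gen, south.gen, stage.gen, trace.gen.
Run set: assets.gen (1 run).
Re-examined without running (cache reused): bundle.gen, codegen.gen, filter.gen, omega.gen, shard.gen, south.gen, stage.gen, trace.gen.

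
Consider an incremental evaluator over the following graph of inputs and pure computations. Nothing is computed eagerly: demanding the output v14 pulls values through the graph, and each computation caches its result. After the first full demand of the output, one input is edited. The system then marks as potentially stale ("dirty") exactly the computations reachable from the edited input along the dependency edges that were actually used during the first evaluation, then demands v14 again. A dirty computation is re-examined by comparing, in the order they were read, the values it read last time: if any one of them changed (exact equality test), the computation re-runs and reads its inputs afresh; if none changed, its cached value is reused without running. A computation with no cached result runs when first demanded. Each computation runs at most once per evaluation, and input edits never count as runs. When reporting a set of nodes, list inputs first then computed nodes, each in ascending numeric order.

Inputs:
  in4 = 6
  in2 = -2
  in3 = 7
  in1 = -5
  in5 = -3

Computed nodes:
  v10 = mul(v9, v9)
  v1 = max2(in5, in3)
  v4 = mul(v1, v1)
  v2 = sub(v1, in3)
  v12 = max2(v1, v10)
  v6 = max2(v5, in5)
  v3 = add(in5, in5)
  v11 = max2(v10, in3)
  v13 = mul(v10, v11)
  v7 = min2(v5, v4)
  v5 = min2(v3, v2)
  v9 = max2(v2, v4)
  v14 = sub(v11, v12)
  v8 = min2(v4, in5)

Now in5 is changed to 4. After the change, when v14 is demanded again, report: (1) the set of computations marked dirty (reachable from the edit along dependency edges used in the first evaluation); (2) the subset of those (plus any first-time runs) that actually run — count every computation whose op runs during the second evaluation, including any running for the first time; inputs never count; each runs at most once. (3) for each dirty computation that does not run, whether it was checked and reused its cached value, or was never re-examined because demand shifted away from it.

Dirty set: v1, v2, v4, v9, v10, v11, v12, v14.
Run set: v1 (1 run).
Re-examined without running (cache reused): v2, v4, v9, v10, v11, v12, v14.
The important point: v1 recomputes to an identical value, and the output ends up unchanged.

Initial pass — values computed on the first demand:
  v1 = max2(-3, 7) = 7
  v2 = sub(7, 7) = 0
  v4 = mul(7, 7) = 49
  v9 = max2(0, 49) = 49
  v10 = mul(49, 49) = 2401
  v11 = max2(2401, 7) = 2401
  v12 = max2(7, 2401) = 2401
  v14 = sub(2401, 2401) = 0

Second demand — change propagation:
  v1: re-runs because in5 -3->4; new result 7 (unchanged).
  v2: re-examined; everything it read last time is the same (v1 unchanged, in3 unchanged) — cache 0 kept, no run.
  v4: re-examined; everything it read last time is the same (v1 unchanged, v1 unchanged) — cache 49 kept, no run.
  v9: re-examined; everything it read last time is the same (v2 unchanged, v4 unchanged) — cache 49 kept, no run.
  v10: re-examined; everything it read last time is the same (v9 unchanged, v9 unchanged) — cache 2401 kept, no run.
  v11: re-examined; everything it read last time is the same (v10 unchanged, in3 unchanged) — cache 2401 kept, no run.
  v12: re-examined; everything it read last time is the same (v1 unchanged, v10 unchanged) — cache 2401 kept, no run.
  v14: re-examined; everything it read last time is the same (v11 unchanged, v12 unchanged) — cache 0 kept, no run.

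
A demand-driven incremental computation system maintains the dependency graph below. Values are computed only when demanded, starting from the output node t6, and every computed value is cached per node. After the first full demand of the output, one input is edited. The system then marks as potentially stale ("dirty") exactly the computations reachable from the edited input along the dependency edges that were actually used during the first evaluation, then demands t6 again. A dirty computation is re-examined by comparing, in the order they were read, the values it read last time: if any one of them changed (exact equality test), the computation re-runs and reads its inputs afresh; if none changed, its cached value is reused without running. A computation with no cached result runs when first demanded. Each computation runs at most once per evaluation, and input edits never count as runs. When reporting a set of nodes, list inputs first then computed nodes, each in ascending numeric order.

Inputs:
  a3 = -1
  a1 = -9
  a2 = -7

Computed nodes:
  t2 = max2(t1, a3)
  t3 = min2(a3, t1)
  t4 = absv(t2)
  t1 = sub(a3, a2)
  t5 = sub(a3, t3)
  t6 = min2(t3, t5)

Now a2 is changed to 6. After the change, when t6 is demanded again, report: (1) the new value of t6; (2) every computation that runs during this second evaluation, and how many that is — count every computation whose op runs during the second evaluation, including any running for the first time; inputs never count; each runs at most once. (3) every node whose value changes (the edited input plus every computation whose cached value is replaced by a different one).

New value of t6: -7.
Computations that run: t1, t3, t5, t6 — 4 in total.
Values that change: a2, t1, t3, t5, t6.

First evaluation (everything demanded from the output):
  t1 = sub(-1, -7) = 6
  t3 = min2(-1, 6) = -1
  t5 = sub(-1, -1) = 0
  t6 = min2(-1, 0) = -1

Propagation after the edit:
  t1: runs — a2 -7->6; result -7.
  t3: runs — t1 6->-7; result -7.
  t5: runs — t3 -1->-7; result 6.
  t6: runs — t3 -1->-7; t5 0->6; result -7.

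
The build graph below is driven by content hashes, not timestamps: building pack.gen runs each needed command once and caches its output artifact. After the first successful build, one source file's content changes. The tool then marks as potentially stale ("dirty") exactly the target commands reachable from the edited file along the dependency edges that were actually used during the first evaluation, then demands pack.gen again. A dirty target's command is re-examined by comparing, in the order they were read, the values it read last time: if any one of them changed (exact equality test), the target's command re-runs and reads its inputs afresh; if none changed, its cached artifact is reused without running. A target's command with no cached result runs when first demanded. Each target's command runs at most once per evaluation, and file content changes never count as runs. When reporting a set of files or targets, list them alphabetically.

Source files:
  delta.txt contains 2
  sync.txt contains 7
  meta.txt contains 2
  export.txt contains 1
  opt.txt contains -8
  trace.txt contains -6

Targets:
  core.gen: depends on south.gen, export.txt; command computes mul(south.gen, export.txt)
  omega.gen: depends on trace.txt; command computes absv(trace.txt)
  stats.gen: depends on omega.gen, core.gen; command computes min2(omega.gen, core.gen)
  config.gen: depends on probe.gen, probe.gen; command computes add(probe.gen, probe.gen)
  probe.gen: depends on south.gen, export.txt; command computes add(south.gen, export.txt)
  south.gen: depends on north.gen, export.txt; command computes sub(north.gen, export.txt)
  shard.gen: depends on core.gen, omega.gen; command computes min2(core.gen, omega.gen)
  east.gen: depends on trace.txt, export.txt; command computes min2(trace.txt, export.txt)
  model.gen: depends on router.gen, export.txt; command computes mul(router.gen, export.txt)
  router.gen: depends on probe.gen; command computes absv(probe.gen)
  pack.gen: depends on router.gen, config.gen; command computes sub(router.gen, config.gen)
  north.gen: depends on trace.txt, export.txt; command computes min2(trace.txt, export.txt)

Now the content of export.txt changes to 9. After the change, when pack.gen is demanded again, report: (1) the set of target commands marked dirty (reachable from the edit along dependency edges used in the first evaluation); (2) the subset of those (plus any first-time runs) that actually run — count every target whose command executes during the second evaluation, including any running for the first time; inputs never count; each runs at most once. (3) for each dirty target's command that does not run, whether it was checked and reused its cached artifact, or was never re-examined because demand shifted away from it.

Dirty set: config.gen, north.gen, pack.gen, probe.gen, router.gen, south.gen.
Run set: north.gen, probe.gen, south.gen (3 run).
Re-examined without running (cache reused): config.gen, pack.gen, router.gen.
The important point: at router.gen every value read last time is unchanged, so the dirty flag clears without a run.

Initial pass — values computed on the first demand:
  north.gen = min2(-6, 1) = -6
  south.gen = sub(-6, 1) = -7
  probe.gen = add(-7, 1) = -6
  config.gen = add(-6, -6) = -12
  router.gen = absv(-6) = 6
  pack.gen = sub(6, -12) = 18

Second demand — change propagation:
  north.gen: re-runs because export.txt 1->9; new result -6 (unchanged).
  south.gen: re-runs because export.txt 1->9; new result -15.
  probe.gen: re-runs because south.gen -7->-15; export.txt 1->9; new result -6 (unchanged).
  config.gen: re-examined; everything it read last time is the same (probe.gen unchanged, probe.gen unchanged) — cache -12 kept, no run.
  router.gen: re-examined; everything it read last time is the same (probe.gen unchanged) — cache 6 kept, no run.
  pack.gen: re-examined; everything it read last time is the same (router.gen unchanged, config.gen unchanged) — cache 18 kept, no run.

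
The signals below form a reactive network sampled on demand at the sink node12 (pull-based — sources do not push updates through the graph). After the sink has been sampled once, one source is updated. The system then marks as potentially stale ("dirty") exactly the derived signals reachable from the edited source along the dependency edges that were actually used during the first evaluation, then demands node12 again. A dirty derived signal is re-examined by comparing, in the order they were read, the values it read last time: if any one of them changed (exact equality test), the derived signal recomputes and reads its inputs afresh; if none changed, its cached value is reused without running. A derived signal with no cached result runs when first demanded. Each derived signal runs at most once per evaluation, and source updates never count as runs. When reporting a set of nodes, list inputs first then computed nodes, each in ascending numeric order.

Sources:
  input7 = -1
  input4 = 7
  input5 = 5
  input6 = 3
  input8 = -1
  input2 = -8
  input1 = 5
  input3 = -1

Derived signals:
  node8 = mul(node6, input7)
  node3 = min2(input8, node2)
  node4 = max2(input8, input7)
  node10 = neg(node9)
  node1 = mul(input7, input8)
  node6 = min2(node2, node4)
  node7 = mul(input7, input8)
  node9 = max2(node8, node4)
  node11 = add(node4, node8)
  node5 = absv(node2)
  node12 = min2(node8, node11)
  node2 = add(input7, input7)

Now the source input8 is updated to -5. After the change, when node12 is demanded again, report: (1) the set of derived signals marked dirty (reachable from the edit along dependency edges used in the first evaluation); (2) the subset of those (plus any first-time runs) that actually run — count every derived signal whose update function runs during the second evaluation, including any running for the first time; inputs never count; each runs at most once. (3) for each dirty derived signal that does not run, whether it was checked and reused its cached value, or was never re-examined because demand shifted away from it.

Dirty set: node4, node6, node8, node11, node12.
Run set: node4 (1 run).
Re-examined without running (cache reused): node6, node8, node11, node12.
The important point: node4 recomputes to an identical value, and the output ends up unchanged.

Initial pass — values computed on the first demand:
  node2 = add(-1, -1) = -2
  node4 = max2(-1, -1) = -1
  node6 = min2(-2, -1) = -2
  node8 = mul(-2, -1) = 2
  node11 = add(-1, 2) = 1
  node12 = min2(2, 1) = 1

Second demand — change propagation:
  node4: re-runs because input8 -1->-5; new result -1 (unchanged).
  node6: re-examined; everything it read last time is the same (node2 unchanged, node4 unchanged) — cache -2 kept, no run.
  node8: re-examined; everything it read last time is the same (node6 unchanged, input7 unchanged) — cache 2 kept, no run.
  node11: re-examined; everything it read last time is the same (node4 unchanged, node8 unchanged) — cache 1 kept, no run.
  node12: re-examined; everything it read last time is the same (node8 unchanged, node11 unchanged) — cache 1 kept, no run.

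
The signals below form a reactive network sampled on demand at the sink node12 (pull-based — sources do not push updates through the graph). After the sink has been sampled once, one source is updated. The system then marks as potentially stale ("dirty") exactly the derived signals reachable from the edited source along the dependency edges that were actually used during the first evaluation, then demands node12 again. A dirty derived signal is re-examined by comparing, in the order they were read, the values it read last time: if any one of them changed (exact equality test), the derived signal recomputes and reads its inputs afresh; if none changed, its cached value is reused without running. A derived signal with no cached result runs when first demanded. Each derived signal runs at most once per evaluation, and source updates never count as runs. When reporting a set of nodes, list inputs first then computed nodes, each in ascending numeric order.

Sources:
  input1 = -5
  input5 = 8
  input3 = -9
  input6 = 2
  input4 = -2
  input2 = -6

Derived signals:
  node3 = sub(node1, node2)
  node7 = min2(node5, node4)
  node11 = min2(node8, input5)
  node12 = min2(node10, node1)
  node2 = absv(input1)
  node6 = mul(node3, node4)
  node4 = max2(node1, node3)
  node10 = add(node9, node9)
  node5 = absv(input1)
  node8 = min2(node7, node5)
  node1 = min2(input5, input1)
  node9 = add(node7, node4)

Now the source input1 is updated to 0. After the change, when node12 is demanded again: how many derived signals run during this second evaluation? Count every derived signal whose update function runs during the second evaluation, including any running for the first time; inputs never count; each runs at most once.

Run set: node1, node2, node3, node4, node5, node7, node9, node10, node12 (9 run).

Initial pass — values computed on the first demand:
  node1 = min2(8, -5) = -5
  node2 = absv(-5) = 5
  node3 = sub(-5, 5) = -10
  node4 = max2(-5, -10) = -5
  node5 = absv(-5) = 5
  node7 = min2(5, -5) = -5
  node9 = add(-5, -5) = -10
  node10 = add(-10, -10) = -20
  node12 = min2(-20, -5) = -20

Second demand — change propagation:
  node1: re-runs because input1 -5->0; new result 0.
  node2: re-runs because input1 -5->0; new result 0.
  node3: re-runs because node1 -5->0; node2 5->0; new result 0.
  node4: re-runs because node1 -5->0; node3 -10->0; new result 0.
  node5: re-runs because input1 -5->0; new result 0.
  node7: re-runs because node5 5->0; node4 -5->0; new result 0.
  node9: re-runs because node7 -5->0; node4 -5->0; new result 0.
  node10: re-runs because node9 -10->0; node9 -10->0; new result 0.
  node12: re-runs because node10 -20->0; node1 -5->0; new result 0.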